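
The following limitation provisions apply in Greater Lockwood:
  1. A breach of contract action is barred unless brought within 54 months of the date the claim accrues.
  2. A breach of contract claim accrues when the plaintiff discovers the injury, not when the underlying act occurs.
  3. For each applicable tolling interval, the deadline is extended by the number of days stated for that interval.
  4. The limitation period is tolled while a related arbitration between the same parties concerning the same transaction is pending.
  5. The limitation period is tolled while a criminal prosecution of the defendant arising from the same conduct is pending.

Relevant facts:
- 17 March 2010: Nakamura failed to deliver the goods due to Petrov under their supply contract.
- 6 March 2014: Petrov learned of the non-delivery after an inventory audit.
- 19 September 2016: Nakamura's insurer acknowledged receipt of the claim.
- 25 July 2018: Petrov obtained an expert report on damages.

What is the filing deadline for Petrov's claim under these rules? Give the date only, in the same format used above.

6 September 2018

Under the discovery rule, the claim accrued on 6 March 2014, when Petrov discovered the injury — not on the 17 March 2010 date of the underlying act.
The untolled deadline — 54 months after 6 March 2014 — is 6 September 2018.
Nothing else in the chronology tolls or restarts the period.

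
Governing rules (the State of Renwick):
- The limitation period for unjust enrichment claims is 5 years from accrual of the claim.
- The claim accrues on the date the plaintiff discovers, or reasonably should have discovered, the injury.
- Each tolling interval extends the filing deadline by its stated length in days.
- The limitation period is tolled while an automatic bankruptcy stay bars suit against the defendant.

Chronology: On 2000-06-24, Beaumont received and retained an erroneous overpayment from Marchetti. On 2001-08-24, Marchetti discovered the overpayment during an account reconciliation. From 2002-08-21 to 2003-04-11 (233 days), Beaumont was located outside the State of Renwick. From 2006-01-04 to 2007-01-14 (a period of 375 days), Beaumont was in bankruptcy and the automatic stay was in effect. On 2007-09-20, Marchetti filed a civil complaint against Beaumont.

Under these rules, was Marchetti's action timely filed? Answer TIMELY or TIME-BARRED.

TIME-BARRED

Accrual is tied to discovery, so the period began on 2001-08-24 rather than on 2000-06-24 when the act occurred.
Adding the 5 years base period to 2001-08-24 gives a deadline of 2006-08-24, before any tolling.
The period was tolled for 375 days by the automatic bankruptcy stay (2006-01-04 to 2007-01-14), pushing the deadline to 2007-09-03.
Although the defendant's absence ran from 2002-08-21 to 2003-04-11, the stated rules do not make that a tolling event, so it is disregarded.
The 2007-09-20 filing falls after the 2007-09-03 deadline; the claim is time-barred.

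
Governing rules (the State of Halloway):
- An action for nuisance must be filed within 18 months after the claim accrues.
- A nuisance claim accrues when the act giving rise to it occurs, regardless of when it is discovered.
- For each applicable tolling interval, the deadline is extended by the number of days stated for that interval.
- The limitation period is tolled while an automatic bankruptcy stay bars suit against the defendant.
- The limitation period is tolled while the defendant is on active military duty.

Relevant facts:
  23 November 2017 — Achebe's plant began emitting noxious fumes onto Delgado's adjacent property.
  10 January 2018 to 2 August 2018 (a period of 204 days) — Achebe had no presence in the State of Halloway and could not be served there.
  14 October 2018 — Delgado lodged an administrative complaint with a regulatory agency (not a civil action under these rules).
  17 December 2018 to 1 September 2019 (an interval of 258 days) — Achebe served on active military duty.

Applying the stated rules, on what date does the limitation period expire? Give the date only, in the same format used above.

The claim accrued on 23 November 2017, when the wrongful act occurred.
18 months from 23 November 2017 is 23 May 2019.
Because the defendant's active military service ran from 17 December 2018 to 1 September 2019, the deadline is extended by 258 days to 5 February 2020.
Although the defendant's absence ran from 10 January 2018 to 2 August 2018, the stated rules do not make that a tolling event, so it is disregarded.
None of the other events listed affects the running of the period under the stated rules.

5 February 2020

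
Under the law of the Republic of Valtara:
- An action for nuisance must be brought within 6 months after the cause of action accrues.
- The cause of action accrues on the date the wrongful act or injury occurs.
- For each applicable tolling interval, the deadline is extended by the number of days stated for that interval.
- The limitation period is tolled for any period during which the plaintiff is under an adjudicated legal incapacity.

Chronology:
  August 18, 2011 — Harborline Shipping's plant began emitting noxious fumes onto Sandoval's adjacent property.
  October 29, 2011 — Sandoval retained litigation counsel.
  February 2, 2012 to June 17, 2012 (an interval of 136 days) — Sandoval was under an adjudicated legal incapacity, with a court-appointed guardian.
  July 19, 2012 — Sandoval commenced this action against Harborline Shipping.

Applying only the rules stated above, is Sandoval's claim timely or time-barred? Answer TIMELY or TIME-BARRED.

TIME-BARRED

The claim accrued on August 18, 2011, when the wrongful act occurred.
Adding the 6 months base period to August 18, 2011 gives a deadline of February 18, 2012, before any tolling.
Because the plaintiff's legal incapacity ran from February 2, 2012 to June 17, 2012, the deadline is extended by 136 days to July 3, 2012.
None of the other events listed affects the running of the period under the stated rules.
The July 19, 2012 filing falls after the July 3, 2012 deadline; the claim is time-barred.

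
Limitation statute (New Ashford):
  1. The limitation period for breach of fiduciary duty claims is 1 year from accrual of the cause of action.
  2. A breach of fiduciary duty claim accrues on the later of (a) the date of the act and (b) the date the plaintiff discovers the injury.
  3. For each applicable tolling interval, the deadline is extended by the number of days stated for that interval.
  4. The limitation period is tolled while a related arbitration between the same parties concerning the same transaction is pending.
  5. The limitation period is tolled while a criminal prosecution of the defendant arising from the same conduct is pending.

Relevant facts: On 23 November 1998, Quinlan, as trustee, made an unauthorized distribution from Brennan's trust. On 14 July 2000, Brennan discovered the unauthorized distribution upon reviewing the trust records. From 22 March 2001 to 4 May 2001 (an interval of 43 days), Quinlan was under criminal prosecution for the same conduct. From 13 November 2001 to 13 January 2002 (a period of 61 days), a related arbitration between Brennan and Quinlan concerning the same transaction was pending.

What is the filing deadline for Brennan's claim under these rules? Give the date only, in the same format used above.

Taking the later of the act (23 November 1998) and discovery (14 July 2000), the claim accrued on 14 July 2000.
1 year from 14 July 2000 is 14 July 2001.
The period was tolled for 43 days by the pending criminal prosecution (22 March 2001 to 4 May 2001), pushing the deadline to 26 August 2001.
The pending related arbitration from 13 November 2001 to 13 January 2002 began after the period had already run on 26 August 2001, so it has no tolling effect.

26 August 2001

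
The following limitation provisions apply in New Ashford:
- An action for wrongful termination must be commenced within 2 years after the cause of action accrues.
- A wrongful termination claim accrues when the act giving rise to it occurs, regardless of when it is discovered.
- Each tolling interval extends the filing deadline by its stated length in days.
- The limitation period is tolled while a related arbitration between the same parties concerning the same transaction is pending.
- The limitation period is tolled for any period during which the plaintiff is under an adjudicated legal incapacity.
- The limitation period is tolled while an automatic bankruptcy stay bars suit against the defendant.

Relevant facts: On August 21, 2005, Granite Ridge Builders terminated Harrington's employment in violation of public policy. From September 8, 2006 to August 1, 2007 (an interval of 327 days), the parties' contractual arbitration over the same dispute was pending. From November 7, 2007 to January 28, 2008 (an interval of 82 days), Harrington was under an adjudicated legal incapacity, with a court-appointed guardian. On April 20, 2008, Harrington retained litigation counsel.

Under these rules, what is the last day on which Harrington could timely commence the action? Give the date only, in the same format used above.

October 3, 2008

The limitation period began to run on August 21, 2005.
2 years from August 21, 2005 is August 21, 2007.
Because the pending related arbitration ran from September 8, 2006 to August 1, 2007, the deadline is extended by 327 days to July 13, 2008.
Because the plaintiff's legal incapacity ran from November 7, 2007 to January 28, 2008, the deadline is extended by 82 days to October 3, 2008.
None of the other events listed affects the running of the period under the stated rules.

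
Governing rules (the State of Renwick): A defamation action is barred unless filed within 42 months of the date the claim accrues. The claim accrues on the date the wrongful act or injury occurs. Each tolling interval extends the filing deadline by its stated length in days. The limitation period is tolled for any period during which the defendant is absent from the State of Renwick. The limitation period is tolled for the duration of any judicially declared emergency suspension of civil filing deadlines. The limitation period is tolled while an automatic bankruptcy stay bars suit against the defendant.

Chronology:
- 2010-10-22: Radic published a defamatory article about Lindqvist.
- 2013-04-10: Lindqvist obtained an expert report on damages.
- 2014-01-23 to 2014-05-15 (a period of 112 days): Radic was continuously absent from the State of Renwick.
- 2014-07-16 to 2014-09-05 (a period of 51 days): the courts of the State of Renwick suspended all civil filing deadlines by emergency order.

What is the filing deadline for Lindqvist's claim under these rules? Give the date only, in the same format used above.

2014-10-02

The claim accrued on 2010-10-22, the date of the act.
42 months from 2010-10-22 is 2014-04-22.
The period was tolled for 112 days by the defendant's absence from the jurisdiction (2014-01-23 to 2014-05-15), pushing the deadline to 2014-08-12.
Because the emergency suspension of filing deadlines ran from 2014-07-16 to 2014-09-05, the deadline is extended by 51 days to 2014-10-02.
None of the other events listed affects the running of the period under the stated rules.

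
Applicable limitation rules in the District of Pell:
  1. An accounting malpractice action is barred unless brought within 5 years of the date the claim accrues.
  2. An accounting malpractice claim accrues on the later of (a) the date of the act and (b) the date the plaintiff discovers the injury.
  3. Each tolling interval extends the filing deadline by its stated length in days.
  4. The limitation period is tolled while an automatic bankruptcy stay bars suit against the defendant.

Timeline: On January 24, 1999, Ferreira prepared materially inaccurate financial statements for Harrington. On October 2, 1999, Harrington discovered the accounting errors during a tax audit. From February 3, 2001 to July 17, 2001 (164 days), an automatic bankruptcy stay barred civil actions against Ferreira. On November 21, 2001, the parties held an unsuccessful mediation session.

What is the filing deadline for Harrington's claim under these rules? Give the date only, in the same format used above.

Taking the later of the act (January 24, 1999) and discovery (October 2, 1999), the claim accrued on October 2, 1999.
Adding the 5 years base period to October 2, 1999 gives a deadline of October 2, 2004, before any tolling.
The automatic bankruptcy stay from February 3, 2001 to July 17, 2001 tolled the period for 164 days, extending the deadline to March 15, 2005.
None of the other events listed affects the running of the period under the stated rules.

March 15, 2005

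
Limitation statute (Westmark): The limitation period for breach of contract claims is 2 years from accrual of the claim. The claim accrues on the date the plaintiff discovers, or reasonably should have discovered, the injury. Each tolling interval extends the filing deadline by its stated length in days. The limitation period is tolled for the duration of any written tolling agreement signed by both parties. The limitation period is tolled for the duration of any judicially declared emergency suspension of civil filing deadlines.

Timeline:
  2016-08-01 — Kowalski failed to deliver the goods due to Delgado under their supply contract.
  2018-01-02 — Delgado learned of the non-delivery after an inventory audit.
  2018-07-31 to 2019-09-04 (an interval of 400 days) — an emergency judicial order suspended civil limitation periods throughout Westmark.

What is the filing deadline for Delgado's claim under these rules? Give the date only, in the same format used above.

Under the discovery rule, the claim accrued on 2018-01-02, when Delgado discovered the injury — not on the 2016-08-01 date of the underlying act.
The untolled deadline — 2 years after 2018-01-02 — is 2020-01-02.
The period was tolled for 400 days by the emergency suspension of filing deadlines (2018-07-31 to 2019-09-04), pushing the deadline to 2021-02-05.

2021-02-05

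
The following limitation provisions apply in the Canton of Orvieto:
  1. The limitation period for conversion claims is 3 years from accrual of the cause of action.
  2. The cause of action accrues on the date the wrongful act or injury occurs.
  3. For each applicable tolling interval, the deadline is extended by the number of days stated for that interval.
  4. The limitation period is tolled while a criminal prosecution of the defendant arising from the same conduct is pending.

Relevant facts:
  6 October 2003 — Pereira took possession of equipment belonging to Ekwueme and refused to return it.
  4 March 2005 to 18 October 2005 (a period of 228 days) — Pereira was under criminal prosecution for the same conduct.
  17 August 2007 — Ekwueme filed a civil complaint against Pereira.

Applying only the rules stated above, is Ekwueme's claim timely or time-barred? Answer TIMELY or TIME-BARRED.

The limitation period began to run on 6 October 2003.
The untolled deadline — 3 years after 6 October 2003 — is 6 October 2006.
The period was tolled for 228 days by the pending criminal prosecution (4 March 2005 to 18 October 2005), pushing the deadline to 22 May 2007.
Ekwueme filed on 17 August 2007, after the 22 May 2007 deadline, so the action is time-barred.

TIME-BARRED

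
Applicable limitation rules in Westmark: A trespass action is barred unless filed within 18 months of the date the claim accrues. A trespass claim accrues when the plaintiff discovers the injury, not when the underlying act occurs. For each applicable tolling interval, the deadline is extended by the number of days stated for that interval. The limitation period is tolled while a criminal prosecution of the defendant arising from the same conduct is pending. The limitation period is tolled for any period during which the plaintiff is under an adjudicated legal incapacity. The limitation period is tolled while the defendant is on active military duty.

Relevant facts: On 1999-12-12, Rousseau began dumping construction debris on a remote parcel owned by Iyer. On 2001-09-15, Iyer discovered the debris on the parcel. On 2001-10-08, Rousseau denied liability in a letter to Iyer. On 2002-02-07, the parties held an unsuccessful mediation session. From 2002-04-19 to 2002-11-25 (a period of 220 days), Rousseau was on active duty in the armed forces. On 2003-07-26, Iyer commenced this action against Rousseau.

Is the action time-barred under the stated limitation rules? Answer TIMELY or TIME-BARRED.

TIMELY

The claim did not accrue until Iyer discovered the injury on 2001-09-15; the 1999-12-12 act date does not start the clock under the stated rule.
The untolled deadline — 18 months after 2001-09-15 — is 2003-03-15.
The period was tolled for 220 days by the defendant's active military service (2002-04-19 to 2002-11-25), pushing the deadline to 2003-10-21.
Nothing else in the chronology tolls or restarts the period.
Filing on 2003-07-26 beat the 2003-10-21 deadline — the action is timely.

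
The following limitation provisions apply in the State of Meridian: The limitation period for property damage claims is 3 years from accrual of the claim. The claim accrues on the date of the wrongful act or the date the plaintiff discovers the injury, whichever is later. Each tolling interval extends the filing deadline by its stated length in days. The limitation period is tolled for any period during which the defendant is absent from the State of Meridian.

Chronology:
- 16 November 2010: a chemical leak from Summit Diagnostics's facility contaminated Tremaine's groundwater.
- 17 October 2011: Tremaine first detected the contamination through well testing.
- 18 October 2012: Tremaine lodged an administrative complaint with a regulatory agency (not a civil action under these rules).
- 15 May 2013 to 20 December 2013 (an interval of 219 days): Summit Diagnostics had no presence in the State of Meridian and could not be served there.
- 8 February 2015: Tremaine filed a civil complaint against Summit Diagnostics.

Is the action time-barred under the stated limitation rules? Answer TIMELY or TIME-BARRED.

TIMELY

Taking the later of the act (16 November 2010) and discovery (17 October 2011), the claim accrued on 17 October 2011.
3 years from 17 October 2011 is 17 October 2014.
The defendant's absence from the jurisdiction from 15 May 2013 to 20 December 2013 tolled the period for 219 days, extending the deadline to 24 May 2015.
The other events in the timeline have no effect on the limitation period under the stated rules.
The 8 February 2015 filing precedes the 24 May 2015 deadline; the claim is timely.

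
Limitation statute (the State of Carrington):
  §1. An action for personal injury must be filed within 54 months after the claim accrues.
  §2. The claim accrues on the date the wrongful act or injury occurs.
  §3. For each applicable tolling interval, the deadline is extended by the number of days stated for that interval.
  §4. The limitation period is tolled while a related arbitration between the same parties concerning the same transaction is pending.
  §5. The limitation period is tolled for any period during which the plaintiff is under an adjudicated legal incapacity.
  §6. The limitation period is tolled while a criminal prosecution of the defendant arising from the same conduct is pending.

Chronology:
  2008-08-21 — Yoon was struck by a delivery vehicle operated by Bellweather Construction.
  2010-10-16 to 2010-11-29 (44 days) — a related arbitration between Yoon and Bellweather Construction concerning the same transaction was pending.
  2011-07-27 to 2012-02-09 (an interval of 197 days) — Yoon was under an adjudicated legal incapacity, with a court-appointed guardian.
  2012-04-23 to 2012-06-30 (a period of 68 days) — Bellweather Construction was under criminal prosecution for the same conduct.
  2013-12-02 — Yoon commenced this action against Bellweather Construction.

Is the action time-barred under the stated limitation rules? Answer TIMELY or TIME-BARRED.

The claim accrued on 2008-08-21, the date of the act.
Adding the 54 months base period to 2008-08-21 gives a deadline of 2013-02-21, before any tolling.
The pending related arbitration from 2010-10-16 to 2010-11-29 tolled the period for 44 days, extending the deadline to 2013-04-06.
Because the plaintiff's legal incapacity ran from 2011-07-27 to 2012-02-09, the deadline is extended by 197 days to 2013-10-20.
The period was tolled for 68 days by the pending criminal prosecution (2012-04-23 to 2012-06-30), pushing the deadline to 2013-12-27.
The 2013-12-02 filing precedes the 2013-12-27 deadline; the claim is timely.

TIMELY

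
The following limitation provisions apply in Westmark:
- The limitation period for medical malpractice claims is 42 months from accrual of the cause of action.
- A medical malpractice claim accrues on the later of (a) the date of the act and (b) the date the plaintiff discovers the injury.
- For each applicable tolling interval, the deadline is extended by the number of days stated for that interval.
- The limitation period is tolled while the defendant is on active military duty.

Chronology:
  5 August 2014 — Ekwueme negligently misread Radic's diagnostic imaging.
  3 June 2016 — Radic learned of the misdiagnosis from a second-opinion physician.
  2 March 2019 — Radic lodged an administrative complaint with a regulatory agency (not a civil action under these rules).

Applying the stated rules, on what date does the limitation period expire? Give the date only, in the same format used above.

3 December 2019

The claim accrued on 3 June 2016 — the later of the 5 August 2014 act and the 3 June 2016 discovery.
42 months from 3 June 2016 is 3 December 2019.
None of the other events listed affects the running of the period under the stated rules.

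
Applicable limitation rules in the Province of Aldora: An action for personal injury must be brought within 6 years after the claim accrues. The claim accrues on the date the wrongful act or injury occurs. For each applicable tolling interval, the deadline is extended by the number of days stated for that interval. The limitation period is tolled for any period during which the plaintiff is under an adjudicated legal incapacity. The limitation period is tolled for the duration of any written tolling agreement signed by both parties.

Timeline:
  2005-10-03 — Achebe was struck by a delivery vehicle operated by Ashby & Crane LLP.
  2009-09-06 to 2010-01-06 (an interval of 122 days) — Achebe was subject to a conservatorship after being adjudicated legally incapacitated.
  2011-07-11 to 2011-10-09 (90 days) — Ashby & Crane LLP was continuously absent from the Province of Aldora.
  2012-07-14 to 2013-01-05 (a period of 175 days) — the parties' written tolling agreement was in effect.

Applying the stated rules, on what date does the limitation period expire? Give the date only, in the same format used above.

The limitation period began to run on 2005-10-03.
The untolled deadline — 6 years after 2005-10-03 — is 2011-10-03.
Because the plaintiff's legal incapacity ran from 2009-09-06 to 2010-01-06, the deadline is extended by 122 days to 2012-02-02.
The written tolling agreement starting 2012-07-14 came too late — the period had run on 2012-02-02 — and so does not extend the deadline.
The defendant's absence from the jurisdiction from 2011-07-11 to 2011-10-09 does not toll the period, because no stated rule makes the defendant's absence a tolling event.

2012-02-02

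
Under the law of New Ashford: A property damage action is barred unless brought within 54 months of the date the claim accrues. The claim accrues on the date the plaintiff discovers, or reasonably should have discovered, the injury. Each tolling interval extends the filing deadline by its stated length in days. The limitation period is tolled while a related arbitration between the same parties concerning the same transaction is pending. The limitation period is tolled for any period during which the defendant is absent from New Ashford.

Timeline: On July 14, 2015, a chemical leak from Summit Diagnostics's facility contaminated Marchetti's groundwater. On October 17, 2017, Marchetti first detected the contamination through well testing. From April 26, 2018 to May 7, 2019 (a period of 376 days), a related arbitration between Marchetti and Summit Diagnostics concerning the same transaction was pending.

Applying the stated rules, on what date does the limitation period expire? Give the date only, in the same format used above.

April 28, 2023

Under the discovery rule, the claim accrued on October 17, 2017, when Marchetti discovered the injury — not on the July 14, 2015 date of the underlying act.
54 months from October 17, 2017 is April 17, 2022.
Because the pending related arbitration ran from April 26, 2018 to May 7, 2019, the deadline is extended by 376 days to April 28, 2023.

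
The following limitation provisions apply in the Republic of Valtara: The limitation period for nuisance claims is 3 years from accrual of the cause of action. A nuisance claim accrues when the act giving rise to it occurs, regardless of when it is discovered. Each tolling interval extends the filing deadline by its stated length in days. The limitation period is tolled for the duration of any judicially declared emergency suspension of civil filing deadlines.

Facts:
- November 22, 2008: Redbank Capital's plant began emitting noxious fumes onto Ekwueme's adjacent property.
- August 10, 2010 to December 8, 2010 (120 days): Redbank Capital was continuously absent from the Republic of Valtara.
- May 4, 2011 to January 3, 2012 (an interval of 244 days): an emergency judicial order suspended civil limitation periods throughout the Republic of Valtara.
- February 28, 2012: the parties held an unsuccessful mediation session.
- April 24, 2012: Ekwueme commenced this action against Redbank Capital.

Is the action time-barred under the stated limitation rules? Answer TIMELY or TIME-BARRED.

The cause of action accrued on November 22, 2008, the date of the act.
3 years from November 22, 2008 is November 22, 2011.
The period was tolled for 244 days by the emergency suspension of filing deadlines (May 4, 2011 to January 3, 2012), pushing the deadline to July 23, 2012.
The defendant's absence from the jurisdiction from August 10, 2010 to December 8, 2010 does not toll the period, because no stated rule makes the defendant's absence a tolling event.
None of the other events listed affects the running of the period under the stated rules.
Filing on April 24, 2012 beat the July 23, 2012 deadline — the action is timely.

TIMELY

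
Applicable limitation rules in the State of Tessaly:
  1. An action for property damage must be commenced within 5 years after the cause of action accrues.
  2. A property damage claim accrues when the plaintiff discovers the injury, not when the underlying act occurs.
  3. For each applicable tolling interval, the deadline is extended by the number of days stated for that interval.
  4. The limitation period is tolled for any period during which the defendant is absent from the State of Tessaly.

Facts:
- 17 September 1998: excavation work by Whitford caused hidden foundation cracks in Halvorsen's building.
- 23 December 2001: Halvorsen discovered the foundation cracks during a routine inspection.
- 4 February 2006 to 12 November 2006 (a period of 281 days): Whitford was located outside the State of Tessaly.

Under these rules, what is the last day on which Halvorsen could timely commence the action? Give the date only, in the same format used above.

30 September 2007

Accrual is tied to discovery, so the period began on 23 December 2001 rather than on 17 September 1998 when the act occurred.
The untolled deadline — 5 years after 23 December 2001 — is 23 December 2006.
The period was tolled for 281 days by the defendant's absence from the jurisdiction (4 February 2006 to 12 November 2006), pushing the deadline to 30 September 2007.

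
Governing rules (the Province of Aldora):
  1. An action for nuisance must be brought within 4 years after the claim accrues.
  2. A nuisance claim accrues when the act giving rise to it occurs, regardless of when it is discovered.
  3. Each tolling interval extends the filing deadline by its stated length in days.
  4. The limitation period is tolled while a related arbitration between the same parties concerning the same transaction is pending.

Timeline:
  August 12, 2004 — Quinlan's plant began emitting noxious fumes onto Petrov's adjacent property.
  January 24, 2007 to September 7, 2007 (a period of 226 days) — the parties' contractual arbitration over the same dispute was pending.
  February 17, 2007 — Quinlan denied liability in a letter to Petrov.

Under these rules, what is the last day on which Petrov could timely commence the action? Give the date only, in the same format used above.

The limitation period began to run on August 12, 2004.
The untolled deadline — 4 years after August 12, 2004 — is August 12, 2008.
Because the pending related arbitration ran from January 24, 2007 to September 7, 2007, the deadline is extended by 226 days to March 26, 2009.
None of the other events listed affects the running of the period under the stated rules.

March 26, 2009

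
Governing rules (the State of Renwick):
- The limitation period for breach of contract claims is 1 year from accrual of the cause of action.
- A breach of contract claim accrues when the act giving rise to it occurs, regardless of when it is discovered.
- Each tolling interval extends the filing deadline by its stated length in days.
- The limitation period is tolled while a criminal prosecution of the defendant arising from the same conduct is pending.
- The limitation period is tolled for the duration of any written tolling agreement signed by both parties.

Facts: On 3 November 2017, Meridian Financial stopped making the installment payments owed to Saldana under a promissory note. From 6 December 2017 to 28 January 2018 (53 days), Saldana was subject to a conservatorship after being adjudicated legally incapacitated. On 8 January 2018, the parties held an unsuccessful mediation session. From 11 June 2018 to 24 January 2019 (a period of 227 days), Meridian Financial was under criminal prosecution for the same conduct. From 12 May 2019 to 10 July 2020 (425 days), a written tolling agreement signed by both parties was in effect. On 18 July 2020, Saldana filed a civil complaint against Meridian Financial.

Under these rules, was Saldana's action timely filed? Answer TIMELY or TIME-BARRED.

TIMELY

The cause of action accrued on 3 November 2017, the date of the act.
The untolled deadline — 1 year after 3 November 2017 — is 3 November 2018.
The pending criminal prosecution from 11 June 2018 to 24 January 2019 tolled the period for 227 days, extending the deadline to 18 June 2019.
The written tolling agreement from 12 May 2019 to 10 July 2020 tolled the period for 425 days, extending the deadline to 16 August 2020.
Although the plaintiff's incapacity ran from 6 December 2017 to 28 January 2018, the stated rules do not make that a tolling event, so it is disregarded.
The other events in the timeline have no effect on the limitation period under the stated rules.
Filing on 18 July 2020 beat the 16 August 2020 deadline — the action is timely.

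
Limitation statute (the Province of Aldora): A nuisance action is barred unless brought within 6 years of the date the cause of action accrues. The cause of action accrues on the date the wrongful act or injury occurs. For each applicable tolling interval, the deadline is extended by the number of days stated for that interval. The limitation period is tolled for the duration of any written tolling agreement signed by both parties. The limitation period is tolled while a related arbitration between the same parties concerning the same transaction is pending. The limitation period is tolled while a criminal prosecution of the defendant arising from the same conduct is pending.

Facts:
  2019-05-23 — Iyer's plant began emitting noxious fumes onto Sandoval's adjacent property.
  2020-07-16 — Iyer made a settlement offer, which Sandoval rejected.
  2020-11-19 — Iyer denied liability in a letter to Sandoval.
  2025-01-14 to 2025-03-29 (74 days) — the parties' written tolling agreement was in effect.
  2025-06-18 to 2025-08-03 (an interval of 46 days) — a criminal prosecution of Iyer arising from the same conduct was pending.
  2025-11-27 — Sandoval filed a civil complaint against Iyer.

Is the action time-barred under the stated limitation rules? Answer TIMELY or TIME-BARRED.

The cause of action accrued on 2019-05-23, the date of the act.
Adding the 6 years base period to 2019-05-23 gives a deadline of 2025-05-23, before any tolling.
The period was tolled for 74 days by the written tolling agreement (2025-01-14 to 2025-03-29), pushing the deadline to 2025-08-05.
Because the pending criminal prosecution ran from 2025-06-18 to 2025-08-03, the deadline is extended by 46 days to 2025-09-20.
Nothing else in the chronology tolls or restarts the period.
Sandoval filed on 2025-11-27, after the 2025-09-20 deadline, so the action is time-barred.

TIME-BARRED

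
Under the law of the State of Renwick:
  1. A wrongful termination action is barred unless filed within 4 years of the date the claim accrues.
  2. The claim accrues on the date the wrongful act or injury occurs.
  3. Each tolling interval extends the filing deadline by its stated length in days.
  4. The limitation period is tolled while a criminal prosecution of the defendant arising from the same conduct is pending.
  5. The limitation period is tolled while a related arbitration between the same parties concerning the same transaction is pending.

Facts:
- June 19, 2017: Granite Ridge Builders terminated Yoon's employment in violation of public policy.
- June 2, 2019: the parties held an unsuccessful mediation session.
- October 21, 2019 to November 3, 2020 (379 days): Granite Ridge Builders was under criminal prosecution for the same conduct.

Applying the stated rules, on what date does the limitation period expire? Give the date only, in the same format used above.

July 3, 2022

The claim accrued on June 19, 2017, when the wrongful act occurred.
The untolled deadline — 4 years after June 19, 2017 — is June 19, 2021.
The period was tolled for 379 days by the pending criminal prosecution (October 21, 2019 to November 3, 2020), pushing the deadline to July 3, 2022.
Nothing else in the chronology tolls or restarts the period.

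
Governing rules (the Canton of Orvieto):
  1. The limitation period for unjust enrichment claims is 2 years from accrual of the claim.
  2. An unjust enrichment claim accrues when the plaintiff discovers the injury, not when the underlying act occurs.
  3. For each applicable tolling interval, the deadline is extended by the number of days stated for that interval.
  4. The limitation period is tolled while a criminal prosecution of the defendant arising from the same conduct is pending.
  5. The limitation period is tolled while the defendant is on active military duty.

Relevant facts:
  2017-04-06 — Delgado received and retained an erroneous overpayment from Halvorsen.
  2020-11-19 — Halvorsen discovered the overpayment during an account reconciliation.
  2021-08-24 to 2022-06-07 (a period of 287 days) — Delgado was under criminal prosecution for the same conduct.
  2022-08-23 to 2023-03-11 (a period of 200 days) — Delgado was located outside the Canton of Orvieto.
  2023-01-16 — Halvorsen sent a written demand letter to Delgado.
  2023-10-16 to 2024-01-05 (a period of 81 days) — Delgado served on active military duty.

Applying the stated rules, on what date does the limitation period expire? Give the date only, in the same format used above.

2023-09-02

The claim did not accrue until Halvorsen discovered the injury on 2020-11-19; the 2017-04-06 act date does not start the clock under the stated rule.
2 years from 2020-11-19 is 2022-11-19.
The pending criminal prosecution from 2021-08-24 to 2022-06-07 tolled the period for 287 days, extending the deadline to 2023-09-02.
The defendant's active military service from 2023-10-16 to 2024-01-05 began after the period had already run on 2023-09-02, so it has no tolling effect.
The defendant's absence from the jurisdiction from 2022-08-23 to 2023-03-11 does not toll the period, because no stated rule makes the defendant's absence a tolling event.
The other events in the timeline have no effect on the limitation period under the stated rules.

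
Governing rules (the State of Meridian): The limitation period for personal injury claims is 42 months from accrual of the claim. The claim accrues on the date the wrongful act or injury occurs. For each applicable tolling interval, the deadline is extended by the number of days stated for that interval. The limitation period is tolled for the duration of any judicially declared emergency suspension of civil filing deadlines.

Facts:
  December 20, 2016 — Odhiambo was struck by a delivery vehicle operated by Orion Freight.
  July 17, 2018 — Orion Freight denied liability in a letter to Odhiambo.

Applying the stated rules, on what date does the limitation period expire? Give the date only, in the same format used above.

June 20, 2020

The claim accrued on December 20, 2016, when the wrongful act occurred.
The untolled deadline — 42 months after December 20, 2016 — is June 20, 2020.
Nothing else in the chronology tolls or restarts the period.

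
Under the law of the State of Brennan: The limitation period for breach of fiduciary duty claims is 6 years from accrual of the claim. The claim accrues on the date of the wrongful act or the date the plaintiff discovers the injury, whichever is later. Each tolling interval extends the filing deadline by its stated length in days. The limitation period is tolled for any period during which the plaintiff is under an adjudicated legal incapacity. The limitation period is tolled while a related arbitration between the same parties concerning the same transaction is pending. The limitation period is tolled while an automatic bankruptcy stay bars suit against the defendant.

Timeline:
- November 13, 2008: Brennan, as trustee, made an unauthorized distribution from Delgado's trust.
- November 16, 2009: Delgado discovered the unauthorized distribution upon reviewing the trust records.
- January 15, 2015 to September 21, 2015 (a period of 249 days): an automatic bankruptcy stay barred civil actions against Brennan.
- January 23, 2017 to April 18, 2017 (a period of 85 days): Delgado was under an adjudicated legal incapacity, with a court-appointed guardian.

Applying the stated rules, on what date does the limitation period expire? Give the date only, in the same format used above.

July 22, 2016

Taking the later of the act (November 13, 2008) and discovery (November 16, 2009), the claim accrued on November 16, 2009.
6 years from November 16, 2009 is November 16, 2015.
Because the automatic bankruptcy stay ran from January 15, 2015 to September 21, 2015, the deadline is extended by 249 days to July 22, 2016.
The plaintiff's legal incapacity from January 23, 2017 to April 18, 2017 began after the period had already run on July 22, 2016, so it has no tolling effect.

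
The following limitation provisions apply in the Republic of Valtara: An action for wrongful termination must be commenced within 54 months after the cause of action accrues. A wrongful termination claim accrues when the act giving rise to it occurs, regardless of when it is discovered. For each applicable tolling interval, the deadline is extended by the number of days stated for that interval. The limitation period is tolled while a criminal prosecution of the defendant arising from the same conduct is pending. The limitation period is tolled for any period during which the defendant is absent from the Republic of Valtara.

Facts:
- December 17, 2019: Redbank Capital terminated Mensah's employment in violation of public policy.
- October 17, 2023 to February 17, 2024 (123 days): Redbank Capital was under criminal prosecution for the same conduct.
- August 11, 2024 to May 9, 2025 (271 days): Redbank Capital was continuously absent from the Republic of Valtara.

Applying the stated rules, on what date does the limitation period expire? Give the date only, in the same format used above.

July 16, 2025

The cause of action accrued on December 17, 2019, the date of the act.
Adding the 54 months base period to December 17, 2019 gives a deadline of June 17, 2024, before any tolling.
The pending criminal prosecution from October 17, 2023 to February 17, 2024 tolled the period for 123 days, extending the deadline to October 18, 2024.
Because the defendant's absence from the jurisdiction ran from August 11, 2024 to May 9, 2025, the deadline is extended by 271 days to July 16, 2025.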